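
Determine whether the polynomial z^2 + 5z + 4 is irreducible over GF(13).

No

Write h(z) = z^2 + 5z + 4.
Check each element of GF(13) for a root: h(0)=4, h(1)=10, h(2)=5, h(3)=2, h(4)=1, h(5)=2, h(6)=5, h(7)=10, h(8)=4, h(9)=0, h(10)=11, h(11)=11, h(12)=0.
h(9) = 0, so (z − 9) divides h(z); h is reducible.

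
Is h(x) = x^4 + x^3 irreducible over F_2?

No

Check for roots in F_2: h(0) = 0 → root; h(1) = 0 → root.
h(0) = 0, so (x) divides h(x); h is reducible.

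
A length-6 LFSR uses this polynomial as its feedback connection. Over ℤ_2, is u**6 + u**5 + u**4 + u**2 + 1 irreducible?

Yes

Write h(u) = u**6 + u**5 + u**4 + u**2 + 1.
Check for roots in ℤ_2: h(0) = 1; h(1) = 1.
No roots, so no linear factors.
Monic irreducibles of degree 2 over GF(2): u**2 + u + 1.
None of them divide h (all give nonzero remainder).
Monic irreducibles of degree 3 over GF(2): u**3 + u + 1, u**3 + u**2 + 1.
None of them divide h (all give nonzero remainder).
No irreducible factor of degree ≤ 3 exists, so h is irreducible over GF(2).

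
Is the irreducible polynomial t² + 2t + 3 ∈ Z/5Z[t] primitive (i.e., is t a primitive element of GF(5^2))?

Write f(t) = t² + 2t + 3.
|GF(5^2)^×| = 5^2 − 1 = 24. Prime factorization: 24 = 2^3·3.
f is primitive ⇔ t has order 24 in GF(5)[t]/(f), i.e. t^(24/q) ≠ 1 for each prime q | 24.
t^(12) mod f = 4.
t^(8) mod f = 4t + 1.
None equal 1, so t has full order 24; f is primitive.

Yes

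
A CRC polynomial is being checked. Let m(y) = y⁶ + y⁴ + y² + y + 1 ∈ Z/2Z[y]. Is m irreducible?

Check for roots in Z/2Z: m(0) = 1; m(1) = 1.
No roots, so no linear factors.
Monic irreducibles of degree 2 over GF(2): y² + y + 1.
None of them divide m (all give nonzero remainder).
Monic irreducibles of degree 3 over GF(2): y³ + y + 1, y³ + y² + 1.
None of them divide m (all give nonzero remainder).
No irreducible factor of degree ≤ 3 exists, so m is irreducible over GF(2).

Yes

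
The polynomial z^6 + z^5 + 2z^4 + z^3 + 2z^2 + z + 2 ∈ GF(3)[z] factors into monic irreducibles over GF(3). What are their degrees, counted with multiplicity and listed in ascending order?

6

Write g(z) = z^6 + z^5 + 2z^4 + z^3 + 2z^2 + z + 2.
Roots in GF(3): g(0) = 2; g(1) = 1; g(2) = 1.
Complete factorization: g(z) = (z^6 + z^5 + 2z^4 + z^3 + 2z^2 + z + 2).
Factor degrees with multiplicity: 6 = 6.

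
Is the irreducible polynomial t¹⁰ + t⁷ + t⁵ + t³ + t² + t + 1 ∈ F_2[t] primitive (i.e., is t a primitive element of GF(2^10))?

Write f(t) = t¹⁰ + t⁷ + t⁵ + t³ + t² + t + 1.
|GF(2^10)^×| = 2^10 − 1 = 1023. Prime factorization: 1023 = 3·11·31.
f is primitive ⇔ t has order 1023 in GF(2)[t]/(f), i.e. t^(1023/q) ≠ 1 for each prime q | 1023.
t^(341) mod f = 1
t^(93) mod f = t⁹ + t⁸ + t⁶ + t² + 1.
t^(33) mod f = t⁹ + t⁷ + t⁶ + t.
Since t^(341) = 1, the order of t divides 341 < 1023; not primitive.

No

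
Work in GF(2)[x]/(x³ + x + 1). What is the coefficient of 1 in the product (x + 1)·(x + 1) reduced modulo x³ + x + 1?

Multiply in GF(2)[x]: (x + 1)·(x + 1) = x² + 1.
Reduced: x² + 1.

1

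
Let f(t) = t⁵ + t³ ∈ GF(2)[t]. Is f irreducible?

No

Check for roots in GF(2): f(0) = 0 → root; f(1) = 0 → root.
f(0) = 0, so (t) divides f(t); f is reducible.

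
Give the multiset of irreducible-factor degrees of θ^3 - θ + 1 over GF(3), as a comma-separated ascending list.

Write g(θ) = θ^3 - θ + 1.
Roots in GF(3): g(0) = 1; g(1) = 1; g(2) = 1.
Complete factorization: g(θ) = (θ^3 - θ + 1).
Factor degrees with multiplicity: 3 = 3.

3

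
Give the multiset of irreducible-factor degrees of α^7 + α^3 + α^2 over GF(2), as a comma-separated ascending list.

1, 1, 2, 3

Write f(α) = α^7 + α^3 + α^2.
Roots in GF(2): f(0) = 0 → root; f(1) = 1.
Linear factors from roots: (α).
Complete factorization: f(α) = (α)^2·(α^2 + α + 1)·(α^3 + α^2 + 1).
Factor degrees with multiplicity: 1 + 1 + 2 + 3 = 7.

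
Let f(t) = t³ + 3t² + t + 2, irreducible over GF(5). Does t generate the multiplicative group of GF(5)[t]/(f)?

|GF(5^3)^×| = 5^3 − 1 = 124. Prime factorization: 124 = 2^2·31.
f is primitive ⇔ t has order 124 in GF(5)[t]/(f), i.e. t^(124/q) ≠ 1 for each prime q | 124.
t^(62) mod f = 4.
t^(4) mod f = 3t² + t + 1.
None equal 1, so t has full order 124; f is primitive.

Yes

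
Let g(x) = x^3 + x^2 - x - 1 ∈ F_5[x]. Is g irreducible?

No

Check for roots in F_5: g(0) = 4; g(1) = 0 → root; g(2) = 4; g(3) = 2; g(4) = 0 → root.
g(1) = 0, so (x − 1) divides g(x); g is reducible.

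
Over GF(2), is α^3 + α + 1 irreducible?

Yes

Write g(α) = α^3 + α + 1.
Check for roots in GF(2): g(0) = 1; g(1) = 1.
No roots. A degree-3 polynomial over a field with no linear factor is irreducible.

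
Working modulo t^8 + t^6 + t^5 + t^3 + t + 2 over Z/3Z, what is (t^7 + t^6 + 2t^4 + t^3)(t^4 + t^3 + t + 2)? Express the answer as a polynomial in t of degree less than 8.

t^7 + 2t^6 + t^4 + t^3 + 2t^2

Multiply in Z/3Z[t]: (t^7 + t^6 + 2t^4 + t^3)·(t^4 + t^3 + t + 2) = t^11 + 2t^10 + t^9 + 2t^5 + 2t^4 + 2t^3.
Reduce using t^8 ≡ 2t^6 + 2t^5 + 2t^3 + 2t + 1 (mod t^8 + t^6 + t^5 + t^3 + t + 2).
Reduced: t^7 + 2t^6 + t^4 + t^3 + 2t^2.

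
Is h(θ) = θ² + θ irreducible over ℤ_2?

Check for roots in ℤ_2: h(0) = 0 → root; h(1) = 0 → root.
h(0) = 0, so (θ) divides h(θ); h is reducible.

No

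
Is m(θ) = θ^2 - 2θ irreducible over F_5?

Check for roots in F_5: m(0) = 0 → root; m(1) = 4; m(2) = 0 → root; m(3) = 3; m(4) = 3.
m(0) = 0, so (θ) divides m(θ); m is reducible.

No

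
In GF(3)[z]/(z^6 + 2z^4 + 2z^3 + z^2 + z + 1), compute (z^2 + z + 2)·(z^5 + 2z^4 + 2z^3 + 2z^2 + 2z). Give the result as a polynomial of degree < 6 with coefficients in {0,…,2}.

Multiply in GF(3)[z]: (z^2 + z + 2)·(z^5 + 2z^4 + 2z^3 + 2z^2 + 2z) = z^7 + 2z^4 + 2z^3 + z.
Reduce using z^6 ≡ z^4 + z^3 + 2z^2 + 2z + 2 (mod z^6 + 2z^4 + 2z^3 + z^2 + z + 1).
Reduced: z^5 + z^3 + 2z^2.

z^5 + z^3 + 2z^2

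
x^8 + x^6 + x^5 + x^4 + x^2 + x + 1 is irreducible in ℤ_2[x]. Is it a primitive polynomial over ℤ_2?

Write f(x) = x^8 + x^6 + x^5 + x^4 + x^2 + x + 1.
|GF(2^8)^×| = 2^8 − 1 = 255. Prime factorization: 255 = 3·5·17.
f is primitive ⇔ x has order 255 in GF(2)[x]/(f), i.e. x^(255/q) ≠ 1 for each prime q | 255.
x^(85) mod f = 1
x^(51) mod f = x^6 + x^4 + x^3 + x^2 + x.
x^(15) mod f = x^7 + x^6 + x^5 + x^4 + x^3 + x^2 + x.
Since x^(85) = 1, the order of x divides 85 < 255; not primitive.

No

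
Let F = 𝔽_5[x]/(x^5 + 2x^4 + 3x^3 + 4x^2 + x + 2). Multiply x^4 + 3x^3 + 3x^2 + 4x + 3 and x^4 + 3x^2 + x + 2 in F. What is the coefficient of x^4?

4

Multiply in 𝔽_5[x]: (x^4 + 3x^3 + 3x^2 + 4x + 3)·(x^4 + 3x^2 + x + 2) = x^8 + 3x^7 + x^6 + 4x^5 + 2x^4 + x^3 + 4x^2 + x + 1.
Reduce using x^5 ≡ 3x^4 + 2x^3 + x^2 + 4x + 3 (mod x^5 + 2x^4 + 3x^3 + 4x^2 + x + 2).
Reduced: 4x^4 + 4x^3 + x^2 + 4x + 1.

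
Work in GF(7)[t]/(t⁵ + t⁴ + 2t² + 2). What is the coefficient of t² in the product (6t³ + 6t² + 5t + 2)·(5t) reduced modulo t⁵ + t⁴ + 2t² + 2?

4

Multiply in GF(7)[t]: (6t³ + 6t² + 5t + 2)·(5t) = 2t⁴ + 2t³ + 4t² + 3t.
Reduced: 2t⁴ + 2t³ + 4t² + 3t.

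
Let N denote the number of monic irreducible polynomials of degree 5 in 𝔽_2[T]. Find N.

6

By the necklace-counting formula, N_2(5) = (1/5) Σ_{d|5} μ(5/d)·2^d.
Divisors of 5: 1, 5; μ(5/d) for each: -1, 1.
Σ = − 2^1 + 2^5 = 30.
N = 30/5 = 6.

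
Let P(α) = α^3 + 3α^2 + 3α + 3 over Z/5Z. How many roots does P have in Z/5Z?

1

Evaluate at each of the 5 elements of Z/5Z:
P(0) = 3; P(1) = 0 → root; P(2) = 4; P(3) = 1; P(4) = 2.
Roots: {1}.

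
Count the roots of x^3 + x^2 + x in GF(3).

Write f(x) = x^3 + x^2 + x.
Evaluate at each of the 3 elements of GF(3):
f(0) = 0 → root; f(1) = 0 → root; f(2) = 2.
Roots: {0, 1}.

2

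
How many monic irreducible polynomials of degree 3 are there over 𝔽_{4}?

20

By the necklace-counting formula, N_4(3) = (1/3) Σ_{d|3} μ(3/d)·4^d.
Divisors of 3: 1, 3; μ(3/d) for each: -1, 1.
Σ = − 4^1 + 4^3 = 60.
N = 60/3 = 20.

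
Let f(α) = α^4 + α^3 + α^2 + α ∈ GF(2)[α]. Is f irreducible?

No

Check for roots in GF(2): f(0) = 0 → root; f(1) = 0 → root.
f(0) = 0, so (α) divides f(α); f is reducible.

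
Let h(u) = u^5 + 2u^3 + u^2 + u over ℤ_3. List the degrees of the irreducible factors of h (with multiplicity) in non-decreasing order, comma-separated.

1, 1, 3

Roots in ℤ_3: h(0) = 0 → root; h(1) = 2; h(2) = 0 → root.
Linear factors from roots: (u), (u + 1).
Complete factorization: h(u) = (u)·(u + 1)·(u^3 + 2u^2 + 1).
Factor degrees with multiplicity: 1 + 1 + 3 = 5.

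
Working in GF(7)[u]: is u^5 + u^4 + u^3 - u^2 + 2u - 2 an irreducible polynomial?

Yes

Write f(u) = u^5 + u^4 + u^3 - u^2 + 2u - 2.
Check for roots in GF(7): f(0) = 5; f(1) = 2; f(2) = 5; f(3) = 3; f(4) = 4; f(5) = 1; f(6) = 1.
No roots, so no linear factors.
Degree-2 irreducible divisors: test the 21 monic irreducibles of degree 2 over GF(7).
None of them divide f (all give nonzero remainder).
No irreducible factor of degree ≤ 2 exists, so f is irreducible over GF(7).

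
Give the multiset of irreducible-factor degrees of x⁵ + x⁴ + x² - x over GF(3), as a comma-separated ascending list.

1, 2, 2

Write h(x) = x⁵ + x⁴ + x² - x.
Roots in GF(3): h(0) = 0 → root; h(1) = 2; h(2) = 2.
Linear factors from roots: (x).
Complete factorization: h(x) = (x)·(x² + 1)·(x² + x - 1).
Factor degrees with multiplicity: 1 + 2 + 2 = 5.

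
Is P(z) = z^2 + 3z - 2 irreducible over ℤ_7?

Check for roots in ℤ_7: P(0) = 5; P(1) = 2; P(2) = 1; P(3) = 2; P(4) = 5; P(5) = 3; P(6) = 3.
No roots. A degree-2 polynomial over a field with no linear factor is irreducible.

Yes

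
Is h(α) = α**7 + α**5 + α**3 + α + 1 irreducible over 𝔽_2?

Yes

Check for roots in 𝔽_2: h(0) = 1; h(1) = 1.
No roots, so no linear factors.
Monic irreducibles of degree 2 over GF(2): α**2 + α + 1.
None of them divide h (all give nonzero remainder).
Monic irreducibles of degree 3 over GF(2): α**3 + α + 1, α**3 + α**2 + 1.
None of them divide h (all give nonzero remainder).
No irreducible factor of degree ≤ 3 exists, so h is irreducible over GF(2).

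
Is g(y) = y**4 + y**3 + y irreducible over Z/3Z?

No

Check for roots in Z/3Z: g(0) = 0 → root; g(1) = 0 → root; g(2) = 2.
g(0) = 0, so (y) divides g(y); g is reducible.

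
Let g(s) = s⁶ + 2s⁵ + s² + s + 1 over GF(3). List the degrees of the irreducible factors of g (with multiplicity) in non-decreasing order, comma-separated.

1, 1, 1, 3

Roots in GF(3): g(0) = 1; g(1) = 0 → root; g(2) = 0 → root.
Linear factors from roots: (s + 2), (s + 1).
Complete factorization: g(s) = (s + 2)·(s + 1)^2·(s³ + s² + 2).
Factor degrees with multiplicity: 1 + 1 + 1 + 3 = 6.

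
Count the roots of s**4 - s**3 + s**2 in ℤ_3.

2

Write h(s) = s**4 - s**3 + s**2.
Evaluate at each of the 3 elements of ℤ_3:
h(0) = 0 → root; h(1) = 1; h(2) = 0 → root.
Roots: {0, 2}.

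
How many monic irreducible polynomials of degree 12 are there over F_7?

By the necklace-counting formula, N_7(12) = (1/12) Σ_{d|12} μ(12/d)·7^d.
Divisors of 12: 1, 2, 3, 4, 6, 12; μ(12/d) for each: 0, 1, 0, -1, -1, 1.
Σ = 7^2 − 7^4 − 7^6 + 7^12 = 13841167200.
N = 13841167200/12 = 1153430600.

1153430600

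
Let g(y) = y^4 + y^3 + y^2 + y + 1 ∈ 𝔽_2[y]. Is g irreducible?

Yes

Check for roots in 𝔽_2: g(0) = 1; g(1) = 1.
No roots, so no linear factors.
Monic irreducibles of degree 2 over GF(2): y^2 + y + 1.
None of them divide g (all give nonzero remainder).
No irreducible factor of degree ≤ 2 exists, so g is irreducible over GF(2).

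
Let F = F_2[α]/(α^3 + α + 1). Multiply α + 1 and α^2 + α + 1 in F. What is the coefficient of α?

1

Multiply in F_2[α]: (α + 1)·(α^2 + α + 1) = α^3 + 1.
Reduce using α^3 ≡ α + 1 (mod α^3 + α + 1).
Reduced: α.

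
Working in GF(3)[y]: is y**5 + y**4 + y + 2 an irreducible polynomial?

Yes

Write P(y) = y**5 + y**4 + y + 2.
Check for roots in GF(3): P(0) = 2; P(1) = 2; P(2) = 1.
No roots, so no linear factors.
Monic irreducibles of degree 2 over GF(3): y**2 + 1, y**2 + y + 2, y**2 + 2y + 2.
None of them divide P (all give nonzero remainder).
No irreducible factor of degree ≤ 2 exists, so P is irreducible over GF(3).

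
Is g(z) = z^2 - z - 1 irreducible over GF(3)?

Check for roots in GF(3): g(0) = 2; g(1) = 2; g(2) = 1.
No roots. A degree-2 polynomial over a field with no linear factor is irreducible.

Yes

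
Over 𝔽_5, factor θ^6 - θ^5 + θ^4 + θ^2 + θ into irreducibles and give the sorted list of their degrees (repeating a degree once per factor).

1, 2, 3

Write g(θ) = θ^6 - θ^5 + θ^4 + θ^2 + θ.
Roots in 𝔽_5: g(0) = 0 → root; g(1) = 3; g(2) = 4; g(3) = 4; g(4) = 3.
Linear factors from roots: (θ).
Complete factorization: g(θ) = (θ)·(θ^2 - 2θ - 2)·(θ^3 + θ^2 + 2).
Factor degrees with multiplicity: 1 + 2 + 3 = 6.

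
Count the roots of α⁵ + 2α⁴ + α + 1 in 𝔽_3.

0

Write h(α) = α⁵ + 2α⁴ + α + 1.
Evaluate at each of the 3 elements of 𝔽_3:
h(0) = 1; h(1) = 2; h(2) = 1.
No element is a root.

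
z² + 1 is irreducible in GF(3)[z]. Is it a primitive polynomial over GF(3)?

Write f(z) = z² + 1.
|GF(3^2)^×| = 3^2 − 1 = 8. Prime factorization: 8 = 2^3.
f is primitive ⇔ z has order 8 in GF(3)[z]/(f), i.e. z^(8/q) ≠ 1 for each prime q | 8.
z^(4) mod f = 1
Since z^(4) = 1, the order of z divides 4 < 8; not primitive.

No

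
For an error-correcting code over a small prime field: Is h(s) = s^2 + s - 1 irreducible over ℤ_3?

Yes

Check for roots in ℤ_3: h(0) = 2; h(1) = 1; h(2) = 2.
No roots. A degree-2 polynomial over a field with no linear factor is irreducible.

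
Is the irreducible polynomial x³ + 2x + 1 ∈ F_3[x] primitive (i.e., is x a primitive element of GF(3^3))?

Yes

Write f(x) = x³ + 2x + 1.
|GF(3^3)^×| = 3^3 − 1 = 26. Prime factorization: 26 = 2·13.
f is primitive ⇔ x has order 26 in GF(3)[x]/(f), i.e. x^(26/q) ≠ 1 for each prime q | 26.
x^(13) mod f = 2.
x^(2) mod f = x².
None equal 1, so x has full order 26; f is primitive.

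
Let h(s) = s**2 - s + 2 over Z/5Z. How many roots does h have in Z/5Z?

Evaluate at each of the 5 elements of Z/5Z:
h(0) = 2; h(1) = 2; h(2) = 4; h(3) = 3; h(4) = 4.
No element is a root.

0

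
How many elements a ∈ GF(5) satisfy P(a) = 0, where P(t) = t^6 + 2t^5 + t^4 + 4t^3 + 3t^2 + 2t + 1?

0

Evaluate at each of the 5 elements of GF(5):
P(0) = 1; P(1) = 4; P(2) = 3; P(3) = 3; P(4) = 3.
No element is a root.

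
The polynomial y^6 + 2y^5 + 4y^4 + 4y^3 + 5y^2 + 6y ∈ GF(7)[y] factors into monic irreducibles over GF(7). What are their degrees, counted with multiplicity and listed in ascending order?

Write f(y) = y^6 + 2y^5 + 4y^4 + 4y^3 + 5y^2 + 6y.
Linear factors from roots: (y).
Complete factorization: f(y) = (y)·(y^2 + 6y + 6)·(y^3 + 3y^2 + y + 1).
Factor degrees with multiplicity: 1 + 2 + 3 = 6.

1, 2, 3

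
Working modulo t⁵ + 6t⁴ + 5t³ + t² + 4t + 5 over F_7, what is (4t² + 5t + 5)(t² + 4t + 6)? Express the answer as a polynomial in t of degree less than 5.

4t^4 + t + 2

Multiply in F_7[t]: (4t² + 5t + 5)·(t² + 4t + 6) = 4t⁴ + t + 2.
Reduced: 4t⁴ + t + 2.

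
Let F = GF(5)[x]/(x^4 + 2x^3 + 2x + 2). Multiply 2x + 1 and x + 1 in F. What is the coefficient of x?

3

Multiply in GF(5)[x]: (2x + 1)·(x + 1) = 2x^2 + 3x + 1.
Reduced: 2x^2 + 3x + 1.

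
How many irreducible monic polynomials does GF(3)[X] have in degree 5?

By the necklace-counting formula, N_3(5) = (1/5) Σ_{d|5} μ(5/d)·3^d.
Divisors of 5: 1, 5; μ(5/d) for each: -1, 1.
Σ = − 3^1 + 3^5 = 240.
N = 240/5 = 48.

48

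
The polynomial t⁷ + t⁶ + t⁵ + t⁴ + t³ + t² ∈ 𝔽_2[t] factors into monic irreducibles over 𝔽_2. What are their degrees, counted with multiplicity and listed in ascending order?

Write f(t) = t⁷ + t⁶ + t⁵ + t⁴ + t³ + t².
Roots in 𝔽_2: f(0) = 0 → root; f(1) = 0 → root.
Linear factors from roots: (t), (t + 1).
Complete factorization: f(t) = (t + 1)·(t)^2·(t² + t + 1)^2.
Factor degrees with multiplicity: 1 + 1 + 1 + 2 + 2 = 7.

1, 1, 1, 2, 2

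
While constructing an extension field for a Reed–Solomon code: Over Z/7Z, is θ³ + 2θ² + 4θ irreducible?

Write f(θ) = θ³ + 2θ² + 4θ.
Check for roots in Z/7Z: f(0) = 0 → root; f(1) = 0 → root; f(2) = 3; f(3) = 1; f(4) = 0 → root; f(5) = 6; f(6) = 4.
f(0) = 0, so (θ) divides f(θ); f is reducible.

No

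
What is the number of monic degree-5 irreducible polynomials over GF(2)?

6

The number of monic irreducibles of degree 5 over GF(2) is (1/5)·Σ_{d∣5} μ(5/d) 2^d.
Divisors of 5: 1, 5; μ(5/d) for each: -1, 1.
Σ = − 2^1 + 2^5 = 30.
N = 30/5 = 6.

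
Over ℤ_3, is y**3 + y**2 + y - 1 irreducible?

Yes

Write P(y) = y**3 + y**2 + y - 1.
Check for roots in ℤ_3: P(0) = 2; P(1) = 2; P(2) = 1.
No roots. A degree-3 polynomial over a field with no linear factor is irreducible.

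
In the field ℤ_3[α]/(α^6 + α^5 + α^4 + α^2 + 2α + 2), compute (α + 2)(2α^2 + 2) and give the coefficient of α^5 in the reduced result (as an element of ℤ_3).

Multiply in ℤ_3[α]: (α + 2)·(2α^2 + 2) = 2α^3 + α^2 + 2α + 1.
Reduced: 2α^3 + α^2 + 2α + 1.

0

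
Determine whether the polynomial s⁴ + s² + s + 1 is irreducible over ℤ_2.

Write P(s) = s⁴ + s² + s + 1.
Check for roots in ℤ_2: P(0) = 1; P(1) = 0 → root.
P(1) = 0, so (s − 1) divides P(s); P is reducible.

No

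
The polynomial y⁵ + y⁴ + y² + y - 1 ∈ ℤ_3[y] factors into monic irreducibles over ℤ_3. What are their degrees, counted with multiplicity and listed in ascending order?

Write g(y) = y⁵ + y⁴ + y² + y - 1.
Roots in ℤ_3: g(0) = 2; g(1) = 0 → root; g(2) = 2.
Linear factors from roots: (y - 1).
Complete factorization: g(y) = (y - 1)^2·(y³ - y - 1).
Factor degrees with multiplicity: 1 + 1 + 3 = 5.

1, 1, 3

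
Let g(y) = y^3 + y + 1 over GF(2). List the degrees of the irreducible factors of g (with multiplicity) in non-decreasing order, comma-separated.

Roots in GF(2): g(0) = 1; g(1) = 1.
Complete factorization: g(y) = (y^3 + y + 1).
Factor degrees with multiplicity: 3 = 3.

3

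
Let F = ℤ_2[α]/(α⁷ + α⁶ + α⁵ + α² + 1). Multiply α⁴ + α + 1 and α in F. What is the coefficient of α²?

1

Multiply in ℤ_2[α]: (α⁴ + α + 1)·(α) = α⁵ + α² + α.
Reduced: α⁵ + α² + α.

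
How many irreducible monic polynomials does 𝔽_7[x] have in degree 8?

x^(7^8) − x is the product of all monic irreducibles of degree dividing 8; Möbius inversion gives N = (1/8) Σ μ(8/d)·7^d.
Divisors of 8: 1, 2, 4, 8; μ(8/d) for each: 0, 0, -1, 1.
Σ = − 7^4 + 7^8 = 5762400.
N = 5762400/8 = 720300.

720300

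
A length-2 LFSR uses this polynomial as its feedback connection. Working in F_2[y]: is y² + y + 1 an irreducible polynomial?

Yes

Write f(y) = y² + y + 1.
Check for roots in F_2: f(0) = 1; f(1) = 1.
No roots. A degree-2 polynomial over a field with no linear factor is irreducible.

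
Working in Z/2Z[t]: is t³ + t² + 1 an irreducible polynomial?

Yes

Write h(t) = t³ + t² + 1.
Check for roots in Z/2Z: h(0) = 1; h(1) = 1.
No roots. A degree-3 polynomial over a field with no linear factor is irreducible.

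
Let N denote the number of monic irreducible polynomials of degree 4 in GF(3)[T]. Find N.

Gauss's count: N_{3}(4) = (1/4) Σ_{d|4} μ(4/d)·3^d.
Divisors of 4: 1, 2, 4; μ(4/d) for each: 0, -1, 1.
Σ = − 3^2 + 3^4 = 72.
N = 72/4 = 18.

18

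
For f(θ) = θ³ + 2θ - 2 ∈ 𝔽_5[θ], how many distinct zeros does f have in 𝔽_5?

2

Evaluate at each of the 5 elements of 𝔽_5:
f(0) = 3; f(1) = 1; f(2) = 0 → root; f(3) = 1; f(4) = 0 → root.
Roots: {2, 4}.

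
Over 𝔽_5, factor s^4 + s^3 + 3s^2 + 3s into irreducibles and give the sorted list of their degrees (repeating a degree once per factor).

Write g(s) = s^4 + s^3 + 3s^2 + 3s.
Roots in 𝔽_5: g(0) = 0 → root; g(1) = 3; g(2) = 2; g(3) = 4; g(4) = 0 → root.
Linear factors from roots: (s), (s + 1).
Complete factorization: g(s) = (s)·(s + 1)·(s^2 + 3).
Factor degrees with multiplicity: 1 + 1 + 2 = 4.

1, 1, 2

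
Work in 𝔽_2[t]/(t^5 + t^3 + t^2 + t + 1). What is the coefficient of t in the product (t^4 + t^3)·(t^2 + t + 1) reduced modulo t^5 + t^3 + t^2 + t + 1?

Multiply in 𝔽_2[t]: (t^4 + t^3)·(t^2 + t + 1) = t^6 + t^3.
Reduce using t^5 ≡ t^3 + t^2 + t + 1 (mod t^5 + t^3 + t^2 + t + 1).
Reduced: t^4 + t^2 + t.

1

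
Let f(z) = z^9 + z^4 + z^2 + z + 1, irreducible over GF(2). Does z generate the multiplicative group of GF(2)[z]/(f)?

No

|GF(2^9)^×| = 2^9 − 1 = 511. Prime factorization: 511 = 7·73.
f is primitive ⇔ z has order 511 in GF(2)[z]/(f), i.e. z^(511/q) ≠ 1 for each prime q | 511.
z^(73) mod f = 1
z^(7) mod f = z^7.
Since z^(73) = 1, the order of z divides 73 < 511; not primitive.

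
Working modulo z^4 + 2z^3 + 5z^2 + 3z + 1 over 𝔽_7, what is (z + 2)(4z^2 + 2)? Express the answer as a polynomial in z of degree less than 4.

Multiply in 𝔽_7[z]: (z + 2)·(4z^2 + 2) = 4z^3 + z^2 + 2z + 4.
Reduced: 4z^3 + z^2 + 2z + 4.

4z^3 + z^2 + 2z + 4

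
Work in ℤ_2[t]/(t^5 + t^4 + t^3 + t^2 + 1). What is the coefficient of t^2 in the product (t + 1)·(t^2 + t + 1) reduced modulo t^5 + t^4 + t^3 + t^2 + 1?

Multiply in ℤ_2[t]: (t + 1)·(t^2 + t + 1) = t^3 + 1.
Reduced: t^3 + 1.

0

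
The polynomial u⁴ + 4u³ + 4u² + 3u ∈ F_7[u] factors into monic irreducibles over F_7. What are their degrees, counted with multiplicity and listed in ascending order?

Write h(u) = u⁴ + 4u³ + 4u² + 3u.
Linear factors from roots: (u), (u + 5), (u + 3).
Complete factorization: h(u) = (u)·(u + 5)·(u + 3)^2.
Factor degrees with multiplicity: 1 + 1 + 1 + 1 = 4.

1, 1, 1, 1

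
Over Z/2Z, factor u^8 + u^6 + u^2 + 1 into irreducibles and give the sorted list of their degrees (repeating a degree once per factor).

1, 1, 1, 1, 2, 2

Write f(u) = u^8 + u^6 + u^2 + 1.
Roots in Z/2Z: f(0) = 1; f(1) = 0 → root.
Linear factors from roots: (u + 1).
Complete factorization: f(u) = (u + 1)^4·(u^2 + u + 1)^2.
Factor degrees with multiplicity: 1 + 1 + 1 + 1 + 2 + 2 = 8.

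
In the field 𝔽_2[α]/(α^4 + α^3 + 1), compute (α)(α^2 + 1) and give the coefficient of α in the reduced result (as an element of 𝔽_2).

Multiply in 𝔽_2[α]: (α)·(α^2 + 1) = α^3 + α.
Reduced: α^3 + α.

1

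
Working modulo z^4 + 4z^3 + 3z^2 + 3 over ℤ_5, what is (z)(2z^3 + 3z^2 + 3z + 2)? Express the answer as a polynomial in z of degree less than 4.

Multiply in ℤ_5[z]: (z)·(2z^3 + 3z^2 + 3z + 2) = 2z^4 + 3z^3 + 3z^2 + 2z.
Reduce using z^4 ≡ z^3 + 2z^2 + 2 (mod z^4 + 4z^3 + 3z^2 + 3).
Reduced: 2z^2 + 2z + 4.

2z^2 + 2z + 4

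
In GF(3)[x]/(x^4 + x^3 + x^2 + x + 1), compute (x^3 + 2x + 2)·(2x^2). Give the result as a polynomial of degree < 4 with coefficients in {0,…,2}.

Multiply in GF(3)[x]: (x^3 + 2x + 2)·(2x^2) = 2x^5 + x^3 + x^2.
Reduce using x^4 ≡ 2x^3 + 2x^2 + 2x + 2 (mod x^4 + x^3 + x^2 + x + 1).
Reduced: x^3 + x^2 + 2.

x^3 + x^2 + 2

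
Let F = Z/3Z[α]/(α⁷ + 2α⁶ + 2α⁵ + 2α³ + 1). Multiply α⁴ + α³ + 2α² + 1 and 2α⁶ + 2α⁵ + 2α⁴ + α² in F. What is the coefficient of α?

2

Multiply in Z/3Z[α]: (α⁴ + α³ + 2α² + 1)·(2α⁶ + 2α⁵ + 2α⁴ + α²) = 2α¹⁰ + α⁹ + 2α⁸ + α⁶ + α⁴ + α².
Reduce using α⁷ ≡ α⁶ + α⁵ + α³ + 2 (mod α⁷ + 2α⁶ + 2α⁵ + 2α³ + 1).
Reduced: 2α⁶ + α⁵ + 2α⁴ + 2α³ + α² + 2α + 2.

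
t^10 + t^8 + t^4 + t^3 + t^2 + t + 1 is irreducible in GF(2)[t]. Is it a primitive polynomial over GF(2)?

No

Write f(t) = t^10 + t^8 + t^4 + t^3 + t^2 + t + 1.
|GF(2^10)^×| = 2^10 − 1 = 1023. Prime factorization: 1023 = 3·11·31.
f is primitive ⇔ t has order 1023 in GF(2)[t]/(f), i.e. t^(1023/q) ≠ 1 for each prime q | 1023.
t^(341) mod f = 1
t^(93) mod f = t^9 + t^8 + t^7 + t^6 + t^5.
t^(33) mod f = t^8 + t^6 + t^5 + t^2 + 1.
Since t^(341) = 1, the order of t divides 341 < 1023; not primitive.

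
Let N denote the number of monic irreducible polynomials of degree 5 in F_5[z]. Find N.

Gauss's count: N_{5}(5) = (1/5) Σ_{d|5} μ(5/d)·5^d.
Divisors of 5: 1, 5; μ(5/d) for each: -1, 1.
Σ = − 5^1 + 5^5 = 3120.
N = 3120/5 = 624.

624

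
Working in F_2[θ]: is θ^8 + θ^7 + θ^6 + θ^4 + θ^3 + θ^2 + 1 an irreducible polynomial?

Write m(θ) = θ^8 + θ^7 + θ^6 + θ^4 + θ^3 + θ^2 + 1.
Check for roots in F_2: m(0) = 1; m(1) = 1.
No roots, so no linear factors.
Monic irreducibles of degree 2 over GF(2): θ^2 + θ + 1.
None of them divide m (all give nonzero remainder).
Monic irreducibles of degree 3 over GF(2): θ^3 + θ + 1, θ^3 + θ^2 + 1.
None of them divide m (all give nonzero remainder).
Monic irreducibles of degree 4 over GF(2): θ^4 + θ + 1, θ^4 + θ^3 + 1, θ^4 + θ^3 + θ^2 + θ + 1.
None of them divide m (all give nonzero remainder).
No irreducible factor of degree ≤ 4 exists, so m is irreducible over GF(2).

Yes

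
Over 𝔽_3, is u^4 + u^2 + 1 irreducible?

Write f(u) = u^4 + u^2 + 1.
Check for roots in 𝔽_3: f(0) = 1; f(1) = 0 → root; f(2) = 0 → root.
f(1) = 0, so (u − 1) divides f(u); f is reducible.

No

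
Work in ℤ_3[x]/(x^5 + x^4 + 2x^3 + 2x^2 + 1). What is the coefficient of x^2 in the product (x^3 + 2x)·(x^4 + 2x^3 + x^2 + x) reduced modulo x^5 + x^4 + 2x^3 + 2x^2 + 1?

Multiply in ℤ_3[x]: (x^3 + 2x)·(x^4 + 2x^3 + x^2 + x) = x^7 + 2x^6 + 2x^4 + 2x^3 + 2x^2.
Reduce using x^5 ≡ 2x^4 + x^3 + x^2 + 2 (mod x^5 + x^4 + 2x^3 + 2x^2 + 1).
Reduced: x^4 + x^2 + 2x.

1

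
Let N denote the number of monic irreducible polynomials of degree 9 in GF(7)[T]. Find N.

4483696

x^(7^9) − x is the product of all monic irreducibles of degree dividing 9; Möbius inversion gives N = (1/9) Σ μ(9/d)·7^d.
Divisors of 9: 1, 3, 9; μ(9/d) for each: 0, -1, 1.
Σ = − 7^3 + 7^9 = 40353264.
N = 40353264/9 = 4483696.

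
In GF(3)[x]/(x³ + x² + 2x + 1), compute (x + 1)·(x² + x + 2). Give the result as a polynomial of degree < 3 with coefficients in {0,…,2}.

Multiply in GF(3)[x]: (x + 1)·(x² + x + 2) = x³ + 2x² + 2.
Reduce using x³ ≡ 2x² + x + 2 (mod x³ + x² + 2x + 1).
Reduced: x² + x + 1.

x^2 + x + 1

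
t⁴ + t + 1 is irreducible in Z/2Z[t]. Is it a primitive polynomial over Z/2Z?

Yes

Write f(t) = t⁴ + t + 1.
|GF(2^4)^×| = 2^4 − 1 = 15. Prime factorization: 15 = 3·5.
f is primitive ⇔ t has order 15 in GF(2)[t]/(f), i.e. t^(15/q) ≠ 1 for each prime q | 15.
t^(5) mod f = t² + t.
t^(3) mod f = t³.
None equal 1, so t has full order 15; f is primitive.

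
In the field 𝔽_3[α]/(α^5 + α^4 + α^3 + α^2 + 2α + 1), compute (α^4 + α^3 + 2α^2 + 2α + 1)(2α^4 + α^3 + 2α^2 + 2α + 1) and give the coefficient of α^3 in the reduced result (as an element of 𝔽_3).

Multiply in 𝔽_3[α]: (α^4 + α^3 + 2α^2 + 2α + 1)·(2α^4 + α^3 + 2α^2 + 2α + 1) = 2α^8 + α^6 + α^5 + 2α^4 + α^3 + 2α^2 + α + 1.
Reduce using α^5 ≡ 2α^4 + 2α^3 + 2α^2 + α + 2 (mod α^5 + α^4 + α^3 + α^2 + 2α + 1).
Reduced: 2α^4 + 2α^3 + 2α^2 + 1.

2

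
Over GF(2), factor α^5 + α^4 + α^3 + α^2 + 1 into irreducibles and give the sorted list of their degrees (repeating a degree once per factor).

Write g(α) = α^5 + α^4 + α^3 + α^2 + 1.
Roots in GF(2): g(0) = 1; g(1) = 1.
Complete factorization: g(α) = (α^5 + α^4 + α^3 + α^2 + 1).
Factor degrees with multiplicity: 5 = 5.

5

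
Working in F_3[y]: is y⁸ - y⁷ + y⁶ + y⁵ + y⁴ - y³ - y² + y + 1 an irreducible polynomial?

No

Write f(y) = y⁸ - y⁷ + y⁶ + y⁵ + y⁴ - y³ - y² + y + 1.
Check for roots in F_3: f(0) = 1; f(1) = 0 → root; f(2) = 0 → root.
f(1) = 0, so (y − 1) divides f(y); f is reducible.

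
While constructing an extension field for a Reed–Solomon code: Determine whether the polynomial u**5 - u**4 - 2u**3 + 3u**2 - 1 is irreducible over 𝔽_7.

No

Write P(u) = u**5 - u**4 - 2u**3 + 3u**2 - 1.
Check for roots in 𝔽_7: P(0) = 6; P(1) = 0 → root; P(2) = 4; P(3) = 1; P(4) = 1; P(5) = 0 → root; P(6) = 2.
P(1) = 0, so (u − 1) divides P(u); P is reducible.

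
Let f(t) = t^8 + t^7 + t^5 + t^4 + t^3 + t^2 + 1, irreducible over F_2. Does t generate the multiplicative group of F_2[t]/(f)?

|GF(2^8)^×| = 2^8 − 1 = 255. Prime factorization: 255 = 3·5·17.
f is primitive ⇔ t has order 255 in GF(2)[t]/(f), i.e. t^(255/q) ≠ 1 for each prime q | 255.
t^(85) mod f = 1
t^(51) mod f = t^7 + t^6 + t^2 + 1.
t^(15) mod f = t^7 + t^4 + t^2.
Since t^(85) = 1, the order of t divides 85 < 255; not primitive.

No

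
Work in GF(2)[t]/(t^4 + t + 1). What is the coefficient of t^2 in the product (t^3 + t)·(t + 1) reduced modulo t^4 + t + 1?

1

Multiply in GF(2)[t]: (t^3 + t)·(t + 1) = t^4 + t^3 + t^2 + t.
Reduce using t^4 ≡ t + 1 (mod t^4 + t + 1).
Reduced: t^3 + t^2 + 1.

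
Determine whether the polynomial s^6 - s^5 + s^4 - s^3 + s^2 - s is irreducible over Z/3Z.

No

Write m(s) = s^6 - s^5 + s^4 - s^3 + s^2 - s.
Check for roots in Z/3Z: m(0) = 0 → root; m(1) = 0 → root; m(2) = 0 → root.
m(0) = 0, so (s) divides m(s); m is reducible.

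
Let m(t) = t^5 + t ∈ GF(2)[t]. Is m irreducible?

No

Check for roots in GF(2): m(0) = 0 → root; m(1) = 0 → root.
m(0) = 0, so (t) divides m(t); m is reducible.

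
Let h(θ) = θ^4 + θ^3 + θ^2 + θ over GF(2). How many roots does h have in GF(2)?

2

Evaluate at each of the 2 elements of GF(2):
h(0) = 0 → root; h(1) = 0 → root.
Roots: {0, 1}.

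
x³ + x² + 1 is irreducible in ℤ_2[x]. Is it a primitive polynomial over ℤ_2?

Write f(x) = x³ + x² + 1.
|GF(2^3)^×| = 2^3 − 1 = 7. Prime factorization: 7 = 7.
f is primitive ⇔ x has order 7 in GF(2)[x]/(f), i.e. x^(7/q) ≠ 1 for each prime q | 7.
x^(1) mod f = x.
None equal 1, so x has full order 7; f is primitive.

Yes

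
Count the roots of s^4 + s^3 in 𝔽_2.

2

Write g(s) = s^4 + s^3.
Evaluate at each of the 2 elements of 𝔽_2:
g(0) = 0 → root; g(1) = 0 → root.
Roots: {0, 1}.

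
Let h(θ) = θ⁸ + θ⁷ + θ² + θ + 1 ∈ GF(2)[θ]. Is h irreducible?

Yes

Check for roots in GF(2): h(0) = 1; h(1) = 1.
No roots, so no linear factors.
Monic irreducibles of degree 2 over GF(2): θ² + θ + 1.
None of them divide h (all give nonzero remainder).
Monic irreducibles of degree 3 over GF(2): θ³ + θ + 1, θ³ + θ² + 1.
None of them divide h (all give nonzero remainder).
Monic irreducibles of degree 4 over GF(2): θ⁴ + θ + 1, θ⁴ + θ³ + 1, θ⁴ + θ³ + θ² + θ + 1.
None of them divide h (all give nonzero remainder).
No irreducible factor of degree ≤ 4 exists, so h is irreducible over GF(2).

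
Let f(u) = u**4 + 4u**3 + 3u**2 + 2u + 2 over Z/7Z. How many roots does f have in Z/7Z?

2

Evaluate at each of the 7 elements of Z/7Z:
f(0) = 2; f(1) = 5; f(2) = 3; f(3) = 0 → root; f(4) = 3; f(5) = 1; f(6) = 0 → root.
Roots: {3, 6}.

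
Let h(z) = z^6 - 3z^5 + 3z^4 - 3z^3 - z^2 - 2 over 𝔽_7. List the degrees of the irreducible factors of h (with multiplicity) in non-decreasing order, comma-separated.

Linear factors from roots: (z - 2), (z + 3), (z + 1).
Complete factorization: h(z) = (z + 1)·(z + 3)·(z - 2)·(z^3 + 2z^2 - 3z - 2).
Factor degrees with multiplicity: 1 + 1 + 1 + 3 = 6.

1, 1, 1, 3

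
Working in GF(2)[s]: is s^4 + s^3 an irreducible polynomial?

No

Write m(s) = s^4 + s^3.
Check for roots in GF(2): m(0) = 0 → root; m(1) = 0 → root.
m(0) = 0, so (s) divides m(s); m is reducible.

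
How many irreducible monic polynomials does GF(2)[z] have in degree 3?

x^(2^3) − x is the product of all monic irreducibles of degree dividing 3; Möbius inversion gives N = (1/3) Σ μ(3/d)·2^d.
Divisors of 3: 1, 3; μ(3/d) for each: -1, 1.
Σ = − 2^1 + 2^3 = 6.
N = 6/3 = 2.

2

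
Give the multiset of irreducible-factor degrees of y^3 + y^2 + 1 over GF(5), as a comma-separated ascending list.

Write h(y) = y^3 + y^2 + 1.
Roots in GF(5): h(0) = 1; h(1) = 3; h(2) = 3; h(3) = 2; h(4) = 1.
Complete factorization: h(y) = (y^3 + y^2 + 1).
Factor degrees with multiplicity: 3 = 3.

3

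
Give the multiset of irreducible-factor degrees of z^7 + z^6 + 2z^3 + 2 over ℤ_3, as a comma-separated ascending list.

Write f(z) = z^7 + z^6 + 2z^3 + 2.
Roots in ℤ_3: f(0) = 2; f(1) = 0 → root; f(2) = 0 → root.
Linear factors from roots: (z + 2), (z + 1).
Complete factorization: f(z) = (z + 1)·(z + 2)·(z^2 + z + 2)·(z^3 + 2z + 2).
Factor degrees with multiplicity: 1 + 1 + 2 + 3 = 7.

1, 1, 2, 3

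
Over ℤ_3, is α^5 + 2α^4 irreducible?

Write m(α) = α^5 + 2α^4.
Check for roots in ℤ_3: m(0) = 0 → root; m(1) = 0 → root; m(2) = 1.
m(0) = 0, so (α) divides m(α); m is reducible.

No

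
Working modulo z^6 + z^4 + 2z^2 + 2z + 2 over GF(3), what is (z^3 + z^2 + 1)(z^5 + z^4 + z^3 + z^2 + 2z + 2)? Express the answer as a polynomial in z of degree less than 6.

Multiply in GF(3)[z]: (z^3 + z^2 + 1)·(z^5 + z^4 + z^3 + z^2 + 2z + 2) = z^8 + 2z^7 + 2z^6 + z^4 + 2z^3 + 2z + 2.
Reduce using z^6 ≡ 2z^4 + z^2 + z + 1 (mod z^6 + z^4 + 2z^2 + 2z + 2).
Reduced: z^5 + z^4 + 2z^3 + z^2 + 2z.

z^5 + z^4 + 2z^3 + z^2 + 2z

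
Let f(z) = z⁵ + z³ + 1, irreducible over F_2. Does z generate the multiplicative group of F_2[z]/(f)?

Yes

|GF(2^5)^×| = 2^5 − 1 = 31. Prime factorization: 31 = 31.
f is primitive ⇔ z has order 31 in GF(2)[z]/(f), i.e. z^(31/q) ≠ 1 for each prime q | 31.
z^(1) mod f = z.
None equal 1, so z has full order 31; f is primitive.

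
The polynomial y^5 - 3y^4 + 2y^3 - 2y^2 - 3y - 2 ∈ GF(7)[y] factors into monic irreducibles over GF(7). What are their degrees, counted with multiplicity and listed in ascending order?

1, 1, 3

Write h(y) = y^5 - 3y^4 + 2y^3 - 2y^2 - 3y - 2.
Linear factors from roots: (y - 1), (y + 1).
Complete factorization: h(y) = (y + 1)·(y - 1)·(y^3 - 3y^2 + 3y + 2).
Factor degrees with multiplicity: 1 + 1 + 3 = 5.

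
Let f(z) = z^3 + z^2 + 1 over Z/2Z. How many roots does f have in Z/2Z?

0

Evaluate at each of the 2 elements of Z/2Z:
f(0) = 1; f(1) = 1.
No element is a root.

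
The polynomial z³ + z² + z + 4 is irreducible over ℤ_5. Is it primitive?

Write f(z) = z³ + z² + z + 4.
|GF(5^3)^×| = 5^3 − 1 = 124. Prime factorization: 124 = 2^2·31.
f is primitive ⇔ z has order 124 in GF(5)[z]/(f), i.e. z^(124/q) ≠ 1 for each prime q | 124.
z^(62) mod f = 1
z^(4) mod f = 2z + 4.
Since z^(62) = 1, the order of z divides 62 < 124; not primitive.

No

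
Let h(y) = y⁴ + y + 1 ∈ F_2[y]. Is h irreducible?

Yes

Check for roots in F_2: h(0) = 1; h(1) = 1.
No roots, so no linear factors.
Monic irreducibles of degree 2 over GF(2): y² + y + 1.
None of them divide h (all give nonzero remainder).
No irreducible factor of degree ≤ 2 exists, so h is irreducible over GF(2).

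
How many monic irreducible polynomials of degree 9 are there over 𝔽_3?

2184

The number of monic irreducibles of degree 9 over GF(3) is (1/9)·Σ_{d∣9} μ(9/d) 3^d.
Divisors of 9: 1, 3, 9; μ(9/d) for each: 0, -1, 1.
Σ = − 3^3 + 3^9 = 19656.
N = 19656/9 = 2184.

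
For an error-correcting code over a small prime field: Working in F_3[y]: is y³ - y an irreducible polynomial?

Write h(y) = y³ - y.
Check for roots in F_3: h(0) = 0 → root; h(1) = 0 → root; h(2) = 0 → root.
h(0) = 0, so (y) divides h(y); h is reducible.

No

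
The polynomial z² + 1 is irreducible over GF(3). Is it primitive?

No

Write f(z) = z² + 1.
|GF(3^2)^×| = 3^2 − 1 = 8. Prime factorization: 8 = 2^3.
f is primitive ⇔ z has order 8 in GF(3)[z]/(f), i.e. z^(8/q) ≠ 1 for each prime q | 8.
z^(4) mod f = 1
Since z^(4) = 1, the order of z divides 4 < 8; not primitive.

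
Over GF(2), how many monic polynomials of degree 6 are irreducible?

x^(2^6) − x is the product of all monic irreducibles of degree dividing 6; Möbius inversion gives N = (1/6) Σ μ(6/d)·2^d.
Divisors of 6: 1, 2, 3, 6; μ(6/d) for each: 1, -1, -1, 1.
Σ = 2^1 − 2^2 − 2^3 + 2^6 = 54.
N = 54/6 = 9.

9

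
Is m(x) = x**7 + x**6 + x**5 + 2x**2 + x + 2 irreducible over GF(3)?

Check for roots in GF(3): m(0) = 2; m(1) = 2; m(2) = 2.
No roots, so no linear factors.
Monic irreducibles of degree 2 over GF(3): x**2 + 1, x**2 + x + 2, x**2 + 2x + 2.
None of them divide m (all give nonzero remainder).
Degree-3 irreducible divisors: test the 8 monic irreducibles of degree 3 over GF(3).
None of them divide m (all give nonzero remainder).
No irreducible factor of degree ≤ 3 exists, so m is irreducible over GF(3).

Yes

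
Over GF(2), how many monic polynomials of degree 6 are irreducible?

9

Gauss's count: N_{2}(6) = (1/6) Σ_{d|6} μ(6/d)·2^d.
Divisors of 6: 1, 2, 3, 6; μ(6/d) for each: 1, -1, -1, 1.
Σ = 2^1 − 2^2 − 2^3 + 2^6 = 54.
N = 54/6 = 9.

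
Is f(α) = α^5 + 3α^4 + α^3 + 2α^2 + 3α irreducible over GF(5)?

No

Check for roots in GF(5): f(0) = 0 → root; f(1) = 0 → root; f(2) = 2; f(3) = 0 → root; f(4) = 0 → root.
f(0) = 0, so (α) divides f(α); f is reducible.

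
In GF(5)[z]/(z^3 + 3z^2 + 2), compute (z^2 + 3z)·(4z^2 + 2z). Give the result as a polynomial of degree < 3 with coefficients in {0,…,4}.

2z + 1

Multiply in GF(5)[z]: (z^2 + 3z)·(4z^2 + 2z) = 4z^4 + 4z^3 + z^2.
Reduce using z^3 ≡ 2z^2 + 3 (mod z^3 + 3z^2 + 2).
Reduced: 2z + 1.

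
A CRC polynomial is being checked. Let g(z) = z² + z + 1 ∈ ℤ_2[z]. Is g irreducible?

Yes

Check for roots in ℤ_2: g(0) = 1; g(1) = 1.
No roots. A degree-2 polynomial over a field with no linear factor is irreducible.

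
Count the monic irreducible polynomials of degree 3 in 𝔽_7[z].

112

x^(7^3) − x is the product of all monic irreducibles of degree dividing 3; Möbius inversion gives N = (1/3) Σ μ(3/d)·7^d.
Divisors of 3: 1, 3; μ(3/d) for each: -1, 1.
Σ = − 7^1 + 7^3 = 336.
N = 336/3 = 112.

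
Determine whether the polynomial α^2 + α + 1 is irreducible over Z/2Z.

Write g(α) = α^2 + α + 1.
Check for roots in Z/2Z: g(0) = 1; g(1) = 1.
No roots. A degree-2 polynomial over a field with no linear factor is irreducible.

Yes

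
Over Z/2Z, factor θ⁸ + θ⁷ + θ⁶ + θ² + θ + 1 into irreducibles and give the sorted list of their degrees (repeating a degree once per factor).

1, 1, 2, 2, 2

Write f(θ) = θ⁸ + θ⁷ + θ⁶ + θ² + θ + 1.
Roots in Z/2Z: f(0) = 1; f(1) = 0 → root.
Linear factors from roots: (θ + 1).
Complete factorization: f(θ) = (θ + 1)^2·(θ² + θ + 1)^3.
Factor degrees with multiplicity: 1 + 1 + 2 + 2 + 2 = 8.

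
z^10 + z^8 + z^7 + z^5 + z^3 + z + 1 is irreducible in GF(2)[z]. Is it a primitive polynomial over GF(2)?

No

Write f(z) = z^10 + z^8 + z^7 + z^5 + z^3 + z + 1.
|GF(2^10)^×| = 2^10 − 1 = 1023. Prime factorization: 1023 = 3·11·31.
f is primitive ⇔ z has order 1023 in GF(2)[z]/(f), i.e. z^(1023/q) ≠ 1 for each prime q | 1023.
z^(341) mod f = 1
z^(93) mod f = z^8 + z^7 + z^6 + z^5 + z^4 + z^3 + z.
z^(33) mod f = z^8 + z^7 + z^6 + z^2.
Since z^(341) = 1, the order of z divides 341 < 1023; not primitive.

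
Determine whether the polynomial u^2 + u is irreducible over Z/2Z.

Write f(u) = u^2 + u.
Check for roots in Z/2Z: f(0) = 0 → root; f(1) = 0 → root.
f(0) = 0, so (u) divides f(u); f is reducible.

No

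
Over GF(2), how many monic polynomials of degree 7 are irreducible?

The number of monic irreducibles of degree 7 over GF(2) is (1/7)·Σ_{d∣7} μ(7/d) 2^d.
Divisors of 7: 1, 7; μ(7/d) for each: -1, 1.
Σ = − 2^1 + 2^7 = 126.
N = 126/7 = 18.

18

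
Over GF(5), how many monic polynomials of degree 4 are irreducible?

150

Gauss's count: N_{5}(4) = (1/4) Σ_{d|4} μ(4/d)·5^d.
Divisors of 4: 1, 2, 4; μ(4/d) for each: 0, -1, 1.
Σ = − 5^2 + 5^4 = 600.
N = 600/4 = 150.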